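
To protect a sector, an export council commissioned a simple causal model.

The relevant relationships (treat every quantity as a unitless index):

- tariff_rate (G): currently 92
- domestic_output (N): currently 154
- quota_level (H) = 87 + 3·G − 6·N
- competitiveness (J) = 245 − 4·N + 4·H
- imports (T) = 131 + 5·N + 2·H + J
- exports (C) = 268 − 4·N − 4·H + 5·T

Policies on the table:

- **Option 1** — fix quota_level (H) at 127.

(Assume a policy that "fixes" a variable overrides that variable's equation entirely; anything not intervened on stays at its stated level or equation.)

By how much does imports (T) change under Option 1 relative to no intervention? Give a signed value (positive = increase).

Baseline:
  G = 92
  N = 154
  H = 87 + 3·92 − 6·154 = -561
  J = 245 − 4·154 + 4·(-561) = -2615
  T = 131 + 5·154 + 2·(-561) + (-2615) = -2836
Option 1 (H := 127):
  G = 92
  N = 154
  H = 127
  J = 245 − 4·154 + 4·127 = 137
  T = 131 + 5·154 + 2·127 + 137 = 1292
Change in T: 1292 − (-2836) = 4128

4128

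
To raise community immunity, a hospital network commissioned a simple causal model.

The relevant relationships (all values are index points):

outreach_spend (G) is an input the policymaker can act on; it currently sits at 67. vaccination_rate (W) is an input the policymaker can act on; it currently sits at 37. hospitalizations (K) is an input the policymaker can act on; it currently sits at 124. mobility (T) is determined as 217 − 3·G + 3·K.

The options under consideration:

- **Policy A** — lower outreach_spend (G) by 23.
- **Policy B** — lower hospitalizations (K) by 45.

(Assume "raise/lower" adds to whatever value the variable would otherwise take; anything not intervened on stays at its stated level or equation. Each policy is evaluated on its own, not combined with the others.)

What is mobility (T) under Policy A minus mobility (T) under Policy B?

204

Policy A (G − 23):
  G = 67 − 23 = 44
  K = 124
  T = 217 − 3·44 + 3·124 = 457
Policy B (K − 45):
  G = 67
  K = 124 − 45 = 79
  T = 217 − 3·67 + 3·79 = 253
T: 457 − 253 = 204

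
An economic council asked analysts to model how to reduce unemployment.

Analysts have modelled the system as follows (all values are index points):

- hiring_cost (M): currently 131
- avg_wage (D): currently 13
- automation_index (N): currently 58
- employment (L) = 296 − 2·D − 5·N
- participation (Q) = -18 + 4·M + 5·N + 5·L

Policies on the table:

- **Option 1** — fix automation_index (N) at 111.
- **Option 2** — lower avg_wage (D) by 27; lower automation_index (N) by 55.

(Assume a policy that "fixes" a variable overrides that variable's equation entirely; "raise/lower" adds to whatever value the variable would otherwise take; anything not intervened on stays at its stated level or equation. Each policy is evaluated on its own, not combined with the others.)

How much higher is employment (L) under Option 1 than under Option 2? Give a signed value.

Option 1 (N := 111):
  D = 13
  N = 111
  L = 296 − 2·13 − 5·111 = -285
Option 2 (D − 27, N − 55):
  D = 13 − 27 = -14
  N = 58 − 55 = 3
  L = 296 − 2·(-14) − 5·3 = 309
L: -285 − 309 = -594

-594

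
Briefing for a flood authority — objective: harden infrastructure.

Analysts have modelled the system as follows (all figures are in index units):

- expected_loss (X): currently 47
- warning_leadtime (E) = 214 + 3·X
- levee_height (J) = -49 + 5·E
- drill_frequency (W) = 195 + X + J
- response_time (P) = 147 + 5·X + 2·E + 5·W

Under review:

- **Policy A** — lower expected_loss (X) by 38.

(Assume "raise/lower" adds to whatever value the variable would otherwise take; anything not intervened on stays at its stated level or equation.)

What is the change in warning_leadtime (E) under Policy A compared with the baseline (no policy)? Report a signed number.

-114

Baseline:
  X = 47
  E = 214 + 3·47 = 355
Policy A (X − 38):
  X = 47 − 38 = 9
  E = 214 + 3·9 = 241
Change in E: 241 − 355 = -114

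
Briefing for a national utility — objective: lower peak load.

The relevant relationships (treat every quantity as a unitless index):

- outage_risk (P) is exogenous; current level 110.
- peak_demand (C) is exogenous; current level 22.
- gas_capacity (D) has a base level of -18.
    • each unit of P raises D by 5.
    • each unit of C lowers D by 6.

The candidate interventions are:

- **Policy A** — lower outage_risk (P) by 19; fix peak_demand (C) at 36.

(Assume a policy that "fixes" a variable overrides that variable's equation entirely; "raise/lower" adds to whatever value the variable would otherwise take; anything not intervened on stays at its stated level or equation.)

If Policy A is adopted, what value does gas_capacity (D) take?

221

Policy A (P − 19, C := 36):
  P = 110 − 19 = 91
  C = 36
  D = -18 + 5·91 − 6·36 = 221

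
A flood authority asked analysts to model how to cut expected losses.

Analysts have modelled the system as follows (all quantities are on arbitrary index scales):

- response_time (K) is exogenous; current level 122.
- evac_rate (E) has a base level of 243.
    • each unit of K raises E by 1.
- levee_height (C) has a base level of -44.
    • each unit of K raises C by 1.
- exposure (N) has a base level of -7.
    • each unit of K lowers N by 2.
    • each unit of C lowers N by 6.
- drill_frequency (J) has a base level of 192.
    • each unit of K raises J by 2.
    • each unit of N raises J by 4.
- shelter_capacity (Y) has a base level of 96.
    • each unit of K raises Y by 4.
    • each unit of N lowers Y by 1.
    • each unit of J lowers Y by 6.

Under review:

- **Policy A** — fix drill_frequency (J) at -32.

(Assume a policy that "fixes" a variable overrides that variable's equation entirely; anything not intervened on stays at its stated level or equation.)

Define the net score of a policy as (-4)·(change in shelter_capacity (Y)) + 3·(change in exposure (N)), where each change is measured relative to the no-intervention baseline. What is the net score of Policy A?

57792

Baseline:
  K = 122
  C = -44 + 122 = 78
  N = -7 − 2·122 − 6·78 = -719
  J = 192 + 2·122 + 4·(-719) = -2440
  Y = 96 + 4·122 − (-719) − 6·(-2440) = 15943
Policy A (J := -32):
  K = 122
  C = -44 + 122 = 78
  N = -7 − 2·122 − 6·78 = -719
  J = -32
  Y = 96 + 4·122 − (-719) − 6·(-32) = 1495
ΔY = 1495 − 15943 = -14448; ΔN = -719 − (-719) = 0
Score = (-4)·(-14448) + 3·0 = 57792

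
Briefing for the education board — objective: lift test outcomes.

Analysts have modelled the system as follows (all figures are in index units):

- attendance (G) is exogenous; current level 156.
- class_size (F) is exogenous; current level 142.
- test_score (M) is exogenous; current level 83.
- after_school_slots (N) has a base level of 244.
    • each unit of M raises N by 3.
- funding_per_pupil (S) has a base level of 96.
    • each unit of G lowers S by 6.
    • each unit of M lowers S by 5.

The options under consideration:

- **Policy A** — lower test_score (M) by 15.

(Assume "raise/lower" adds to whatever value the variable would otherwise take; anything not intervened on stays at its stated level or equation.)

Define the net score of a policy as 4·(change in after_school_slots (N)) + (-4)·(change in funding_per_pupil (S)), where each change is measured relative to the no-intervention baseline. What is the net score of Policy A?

Baseline:
  G = 156
  M = 83
  N = 244 + 3·83 = 493
  S = 96 − 6·156 − 5·83 = -1255
Policy A (M − 15):
  G = 156
  M = 83 − 15 = 68
  N = 244 + 3·68 = 448
  S = 96 − 6·156 − 5·68 = -1180
ΔN = 448 − 493 = -45; ΔS = -1180 − (-1255) = 75
Score = 4·(-45) + (-4)·75 = -480

-480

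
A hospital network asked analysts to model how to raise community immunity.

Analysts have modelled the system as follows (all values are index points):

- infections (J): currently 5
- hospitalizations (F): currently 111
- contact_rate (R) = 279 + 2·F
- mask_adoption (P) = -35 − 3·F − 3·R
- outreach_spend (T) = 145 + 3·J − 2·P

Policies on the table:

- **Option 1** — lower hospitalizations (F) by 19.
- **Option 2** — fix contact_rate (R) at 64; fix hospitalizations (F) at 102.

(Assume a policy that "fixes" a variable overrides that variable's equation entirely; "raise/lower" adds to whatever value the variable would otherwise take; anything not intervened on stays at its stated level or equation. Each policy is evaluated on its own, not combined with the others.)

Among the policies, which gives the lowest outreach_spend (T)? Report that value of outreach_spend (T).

Option 1 (F − 19):
  J = 5
  F = 111 − 19 = 92
  R = 279 + 2·92 = 463
  P = -35 − 3·92 − 3·463 = -1700
  T = 145 + 3·5 − 2·(-1700) = 3560
Option 2 (R := 64, F := 102):
  J = 5
  F = 102
  R = 64
  P = -35 − 3·102 − 3·64 = -533
  T = 145 + 3·5 − 2·(-533) = 1226
Comparing — Option 1: T=3560, Option 2: T=1226. Lowest is 1226 (Option 2).

1226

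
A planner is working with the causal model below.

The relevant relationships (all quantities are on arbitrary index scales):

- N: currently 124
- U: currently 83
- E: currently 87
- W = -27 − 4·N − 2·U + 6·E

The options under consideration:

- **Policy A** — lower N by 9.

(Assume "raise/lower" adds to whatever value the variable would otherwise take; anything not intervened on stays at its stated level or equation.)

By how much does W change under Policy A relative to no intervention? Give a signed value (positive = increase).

Baseline:
  N = 124
  U = 83
  E = 87
  W = -27 − 4·124 − 2·83 + 6·87 = -167
Policy A (N − 9):
  N = 124 − 9 = 115
  U = 83
  E = 87
  W = -27 − 4·115 − 2·83 + 6·87 = -131
Change in W: -131 − (-167) = 36

36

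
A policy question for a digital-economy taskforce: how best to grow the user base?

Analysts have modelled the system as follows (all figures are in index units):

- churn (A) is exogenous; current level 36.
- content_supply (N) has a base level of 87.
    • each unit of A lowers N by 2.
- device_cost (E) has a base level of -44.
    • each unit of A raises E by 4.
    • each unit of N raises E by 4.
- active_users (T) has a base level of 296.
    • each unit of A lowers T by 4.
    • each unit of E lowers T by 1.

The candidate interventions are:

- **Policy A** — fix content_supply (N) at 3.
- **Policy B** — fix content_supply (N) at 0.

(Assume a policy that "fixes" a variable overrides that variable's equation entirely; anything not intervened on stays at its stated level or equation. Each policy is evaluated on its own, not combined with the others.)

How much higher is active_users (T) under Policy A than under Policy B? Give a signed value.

-12

Policy A (N := 3):
  A = 36
  N = 3
  E = -44 + 4·36 + 4·3 = 112
  T = 296 − 4·36 − 112 = 40
Policy B (N := 0):
  A = 36
  N = 0
  E = -44 + 4·36 + 4·0 = 100
  T = 296 − 4·36 − 100 = 52
T: 40 − 52 = -12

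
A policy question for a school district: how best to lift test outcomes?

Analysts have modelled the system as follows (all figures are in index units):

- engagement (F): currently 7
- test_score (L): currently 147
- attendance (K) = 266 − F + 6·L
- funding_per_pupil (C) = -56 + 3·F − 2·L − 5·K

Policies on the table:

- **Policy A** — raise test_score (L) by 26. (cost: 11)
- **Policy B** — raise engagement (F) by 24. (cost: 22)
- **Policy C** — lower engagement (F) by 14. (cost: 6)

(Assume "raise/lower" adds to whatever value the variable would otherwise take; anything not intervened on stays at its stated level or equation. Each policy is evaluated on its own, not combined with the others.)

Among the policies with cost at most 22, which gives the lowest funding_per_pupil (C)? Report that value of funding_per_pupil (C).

-6866

Policy A (L + 26):
  F = 7
  L = 147 + 26 = 173
  K = 266 − 7 + 6·173 = 1297
  C = -56 + 3·7 − 2·173 − 5·1297 = -6866
Policy B (F + 24):
  F = 7 + 24 = 31
  L = 147
  K = 266 − 31 + 6·147 = 1117
  C = -56 + 3·31 − 2·147 − 5·1117 = -5842
Policy C (F − 14):
  F = 7 − 14 = -7
  L = 147
  K = 266 − (-7) + 6·147 = 1155
  C = -56 + 3·(-7) − 2·147 − 5·1155 = -6146
Comparing — Policy A: C=-6866, Policy B: C=-5842, Policy C: C=-6146. Lowest is -6866 (Policy A).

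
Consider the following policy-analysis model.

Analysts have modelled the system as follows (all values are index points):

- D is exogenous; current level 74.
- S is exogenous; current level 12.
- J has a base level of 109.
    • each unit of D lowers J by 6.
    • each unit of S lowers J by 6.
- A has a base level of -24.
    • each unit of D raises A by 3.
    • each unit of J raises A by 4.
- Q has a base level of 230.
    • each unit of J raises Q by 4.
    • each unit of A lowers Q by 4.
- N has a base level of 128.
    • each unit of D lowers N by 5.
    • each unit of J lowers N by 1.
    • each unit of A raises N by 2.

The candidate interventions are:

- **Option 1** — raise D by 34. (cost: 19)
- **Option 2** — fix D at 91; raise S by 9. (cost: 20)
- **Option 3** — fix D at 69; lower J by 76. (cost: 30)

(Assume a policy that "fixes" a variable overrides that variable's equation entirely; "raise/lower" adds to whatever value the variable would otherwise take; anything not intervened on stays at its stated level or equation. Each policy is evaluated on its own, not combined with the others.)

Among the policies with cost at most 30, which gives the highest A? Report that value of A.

-1629

Option 1 (D + 34):
  D = 74 + 34 = 108
  S = 12
  J = 109 − 6·108 − 6·12 = -611
  A = -24 + 3·108 + 4·(-611) = -2144
Option 2 (D := 91, S + 9):
  D = 91
  S = 12 + 9 = 21
  J = 109 − 6·91 − 6·21 = -563
  A = -24 + 3·91 + 4·(-563) = -2003
Option 3 (D := 69, J − 76):
  D = 69
  S = 12
  J = 109 − 6·69 − 6·12 (−76 from intervention) = -453
  A = -24 + 3·69 + 4·(-453) = -1629
Comparing — Option 1: A=-2144, Option 2: A=-2003, Option 3: A=-1629. Highest is -1629 (Option 3).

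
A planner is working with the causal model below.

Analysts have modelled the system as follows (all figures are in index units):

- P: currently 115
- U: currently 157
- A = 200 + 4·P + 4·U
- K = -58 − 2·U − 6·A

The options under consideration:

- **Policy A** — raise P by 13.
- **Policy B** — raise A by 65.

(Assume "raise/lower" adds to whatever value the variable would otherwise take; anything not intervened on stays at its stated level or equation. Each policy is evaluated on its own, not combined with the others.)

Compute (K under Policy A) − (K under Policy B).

78

Policy A (P + 13):
  P = 115 + 13 = 128
  U = 157
  A = 200 + 4·128 + 4·157 = 1340
  K = -58 − 2·157 − 6·1340 = -8412
Policy B (A + 65):
  P = 115
  U = 157
  A = 200 + 4·115 + 4·157 (+65 from intervention) = 1353
  K = -58 − 2·157 − 6·1353 = -8490
K: -8412 − (-8490) = 78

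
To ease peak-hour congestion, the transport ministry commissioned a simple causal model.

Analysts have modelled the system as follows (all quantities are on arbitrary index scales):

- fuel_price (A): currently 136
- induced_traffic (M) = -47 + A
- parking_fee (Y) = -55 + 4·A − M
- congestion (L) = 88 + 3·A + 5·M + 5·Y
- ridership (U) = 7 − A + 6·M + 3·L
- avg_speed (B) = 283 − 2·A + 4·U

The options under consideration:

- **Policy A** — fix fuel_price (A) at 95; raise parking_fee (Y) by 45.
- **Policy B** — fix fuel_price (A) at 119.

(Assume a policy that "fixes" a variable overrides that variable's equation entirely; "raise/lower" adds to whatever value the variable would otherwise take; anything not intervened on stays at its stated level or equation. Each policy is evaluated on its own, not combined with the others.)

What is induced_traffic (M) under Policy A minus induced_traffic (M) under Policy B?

-24

Policy A (A := 95, Y + 45):
  A = 95
  M = -47 + 95 = 48
Policy B (A := 119):
  A = 119
  M = -47 + 119 = 72
M: 48 − 72 = -24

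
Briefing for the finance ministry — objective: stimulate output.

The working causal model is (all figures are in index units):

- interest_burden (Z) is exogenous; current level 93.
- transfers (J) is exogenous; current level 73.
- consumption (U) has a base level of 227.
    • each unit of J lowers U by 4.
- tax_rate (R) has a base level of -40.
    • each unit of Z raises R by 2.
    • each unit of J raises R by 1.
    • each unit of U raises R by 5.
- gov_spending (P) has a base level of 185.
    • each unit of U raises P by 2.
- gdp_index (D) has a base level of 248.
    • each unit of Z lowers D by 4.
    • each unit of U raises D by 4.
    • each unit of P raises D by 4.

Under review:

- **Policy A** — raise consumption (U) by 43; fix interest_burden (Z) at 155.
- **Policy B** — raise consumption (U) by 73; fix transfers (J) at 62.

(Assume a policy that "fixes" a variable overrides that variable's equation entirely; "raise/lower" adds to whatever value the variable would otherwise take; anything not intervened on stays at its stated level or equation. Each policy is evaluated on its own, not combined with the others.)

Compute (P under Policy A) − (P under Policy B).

-148

Policy A (U + 43, Z := 155):
  J = 73
  U = 227 − 4·73 (+43 from intervention) = -22
  P = 185 + 2·(-22) = 141
Policy B (U + 73, J := 62):
  J = 62
  U = 227 − 4·62 (+73 from intervention) = 52
  P = 185 + 2·52 = 289
P: 141 − 289 = -148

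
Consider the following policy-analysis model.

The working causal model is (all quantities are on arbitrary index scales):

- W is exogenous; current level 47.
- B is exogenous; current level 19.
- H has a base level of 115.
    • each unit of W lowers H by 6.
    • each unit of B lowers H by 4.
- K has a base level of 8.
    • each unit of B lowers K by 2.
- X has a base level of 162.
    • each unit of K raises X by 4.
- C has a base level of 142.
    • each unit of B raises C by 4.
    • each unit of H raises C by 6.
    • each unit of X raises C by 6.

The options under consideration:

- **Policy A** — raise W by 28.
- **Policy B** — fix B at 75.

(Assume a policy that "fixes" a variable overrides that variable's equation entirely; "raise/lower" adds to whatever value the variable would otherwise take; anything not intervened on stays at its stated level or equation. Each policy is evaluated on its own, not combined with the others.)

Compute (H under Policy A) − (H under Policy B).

Policy A (W + 28):
  W = 47 + 28 = 75
  B = 19
  H = 115 − 6·75 − 4·19 = -411
Policy B (B := 75):
  W = 47
  B = 75
  H = 115 − 6·47 − 4·75 = -467
H: -411 − (-467) = 56

56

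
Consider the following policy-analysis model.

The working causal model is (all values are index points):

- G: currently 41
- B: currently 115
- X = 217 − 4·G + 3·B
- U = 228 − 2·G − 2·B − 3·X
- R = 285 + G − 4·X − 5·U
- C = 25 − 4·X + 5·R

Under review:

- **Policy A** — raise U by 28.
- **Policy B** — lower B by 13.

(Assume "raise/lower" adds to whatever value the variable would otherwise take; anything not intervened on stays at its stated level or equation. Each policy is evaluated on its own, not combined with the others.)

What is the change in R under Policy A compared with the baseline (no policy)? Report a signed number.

-140

Baseline:
  G = 41
  B = 115
  X = 217 − 4·41 + 3·115 = 398
  U = 228 − 2·41 − 2·115 − 3·398 = -1278
  R = 285 + 41 − 4·398 − 5·(-1278) = 5124
Policy A (U + 28):
  G = 41
  B = 115
  X = 217 − 4·41 + 3·115 = 398
  U = 228 − 2·41 − 2·115 − 3·398 (+28 from intervention) = -1250
  R = 285 + 41 − 4·398 − 5·(-1250) = 4984
Change in R: 4984 − 5124 = -140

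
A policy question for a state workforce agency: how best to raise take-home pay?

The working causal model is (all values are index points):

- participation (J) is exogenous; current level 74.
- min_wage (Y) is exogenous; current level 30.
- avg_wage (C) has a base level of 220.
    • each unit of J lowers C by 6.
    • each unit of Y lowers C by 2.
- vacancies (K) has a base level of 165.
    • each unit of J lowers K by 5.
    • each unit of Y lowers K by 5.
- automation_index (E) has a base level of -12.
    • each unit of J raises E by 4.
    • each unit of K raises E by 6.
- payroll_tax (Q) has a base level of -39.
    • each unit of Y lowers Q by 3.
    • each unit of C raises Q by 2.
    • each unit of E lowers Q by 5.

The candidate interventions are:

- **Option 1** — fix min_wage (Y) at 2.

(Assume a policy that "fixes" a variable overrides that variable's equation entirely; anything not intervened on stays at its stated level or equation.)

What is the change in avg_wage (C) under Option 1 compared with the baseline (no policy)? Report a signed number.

56

Baseline:
  J = 74
  Y = 30
  C = 220 − 6·74 − 2·30 = -284
Option 1 (Y := 2):
  J = 74
  Y = 2
  C = 220 − 6·74 − 2·2 = -228
Change in C: -228 − (-284) = 56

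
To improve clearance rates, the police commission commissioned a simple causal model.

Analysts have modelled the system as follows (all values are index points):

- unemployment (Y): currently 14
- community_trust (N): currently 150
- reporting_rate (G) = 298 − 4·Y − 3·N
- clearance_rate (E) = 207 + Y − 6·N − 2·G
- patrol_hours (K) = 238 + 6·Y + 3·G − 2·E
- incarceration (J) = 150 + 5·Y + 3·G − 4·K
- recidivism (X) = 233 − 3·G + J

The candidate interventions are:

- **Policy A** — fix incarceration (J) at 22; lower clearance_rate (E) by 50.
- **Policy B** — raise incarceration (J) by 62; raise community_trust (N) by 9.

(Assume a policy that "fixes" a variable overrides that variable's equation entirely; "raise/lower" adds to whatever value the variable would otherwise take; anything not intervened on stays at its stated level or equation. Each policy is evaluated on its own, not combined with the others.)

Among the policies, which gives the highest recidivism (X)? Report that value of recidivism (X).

879

Policy A (J := 22, E − 50):
  Y = 14
  N = 150
  G = 298 − 4·14 − 3·150 = -208
  E = 207 + 14 − 6·150 − 2·(-208) (−50 from intervention) = -313
  K = 238 + 6·14 + 3·(-208) − 2·(-313) = 324
  J = 22
  X = 233 − 3·(-208) + 22 = 879
Policy B (J + 62, N + 9):
  Y = 14
  N = 150 + 9 = 159
  G = 298 − 4·14 − 3·159 = -235
  E = 207 + 14 − 6·159 − 2·(-235) = -263
  K = 238 + 6·14 + 3·(-235) − 2·(-263) = 143
  J = 150 + 5·14 + 3·(-235) − 4·143 (+62 from intervention) = -995
  X = 233 − 3·(-235) + (-995) = -57
Comparing — Policy A: X=879, Policy B: X=-57. Highest is 879 (Policy A).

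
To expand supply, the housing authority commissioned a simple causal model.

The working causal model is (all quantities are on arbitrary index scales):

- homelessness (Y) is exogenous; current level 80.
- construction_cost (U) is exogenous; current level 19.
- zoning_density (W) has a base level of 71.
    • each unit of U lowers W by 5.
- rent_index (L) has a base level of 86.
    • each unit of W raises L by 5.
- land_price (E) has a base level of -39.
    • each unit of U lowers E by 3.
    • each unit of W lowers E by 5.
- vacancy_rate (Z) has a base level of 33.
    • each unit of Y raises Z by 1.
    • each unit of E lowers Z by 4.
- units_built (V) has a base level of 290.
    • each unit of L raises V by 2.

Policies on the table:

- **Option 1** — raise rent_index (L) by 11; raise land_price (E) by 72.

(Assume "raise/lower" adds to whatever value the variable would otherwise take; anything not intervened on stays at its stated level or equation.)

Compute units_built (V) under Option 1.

244

Option 1 (L + 11, E + 72):
  U = 19
  W = 71 − 5·19 = -24
  L = 86 + 5·(-24) (+11 from intervention) = -23
  V = 290 + 2·(-23) = 244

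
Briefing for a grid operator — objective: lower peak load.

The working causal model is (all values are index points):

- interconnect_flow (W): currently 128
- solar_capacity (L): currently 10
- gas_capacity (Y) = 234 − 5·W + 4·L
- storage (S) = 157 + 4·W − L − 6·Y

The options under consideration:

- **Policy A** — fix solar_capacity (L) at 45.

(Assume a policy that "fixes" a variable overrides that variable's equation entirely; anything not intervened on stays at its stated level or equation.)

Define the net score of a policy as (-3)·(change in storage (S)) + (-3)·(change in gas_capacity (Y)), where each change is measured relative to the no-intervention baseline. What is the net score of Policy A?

Baseline:
  W = 128
  L = 10
  Y = 234 − 5·128 + 4·10 = -366
  S = 157 + 4·128 − 10 − 6·(-366) = 2855
Policy A (L := 45):
  W = 128
  L = 45
  Y = 234 − 5·128 + 4·45 = -226
  S = 157 + 4·128 − 45 − 6·(-226) = 1980
ΔS = 1980 − 2855 = -875; ΔY = -226 − (-366) = 140
Score = (-3)·(-875) + (-3)·140 = 2205

2205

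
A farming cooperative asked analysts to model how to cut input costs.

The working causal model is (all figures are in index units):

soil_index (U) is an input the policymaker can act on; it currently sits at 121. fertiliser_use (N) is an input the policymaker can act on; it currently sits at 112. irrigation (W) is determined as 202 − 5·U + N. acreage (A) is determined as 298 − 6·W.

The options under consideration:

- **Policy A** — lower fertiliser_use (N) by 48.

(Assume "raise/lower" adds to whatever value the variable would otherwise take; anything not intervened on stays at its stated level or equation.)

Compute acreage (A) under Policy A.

Policy A (N − 48):
  U = 121
  N = 112 − 48 = 64
  W = 202 − 5·121 + 64 = -339
  A = 298 − 6·(-339) = 2332

2332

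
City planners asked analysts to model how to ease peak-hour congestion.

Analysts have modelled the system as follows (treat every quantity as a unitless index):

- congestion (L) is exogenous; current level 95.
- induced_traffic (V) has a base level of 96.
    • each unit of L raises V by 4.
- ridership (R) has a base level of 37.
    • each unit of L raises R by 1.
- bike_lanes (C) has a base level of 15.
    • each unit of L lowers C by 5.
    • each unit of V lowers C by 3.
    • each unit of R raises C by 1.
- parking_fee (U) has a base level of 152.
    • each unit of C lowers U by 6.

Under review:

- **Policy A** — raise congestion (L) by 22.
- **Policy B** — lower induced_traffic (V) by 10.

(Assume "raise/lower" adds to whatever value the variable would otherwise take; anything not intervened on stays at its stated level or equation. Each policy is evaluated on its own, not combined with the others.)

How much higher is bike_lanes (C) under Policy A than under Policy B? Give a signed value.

Policy A (L + 22):
  L = 95 + 22 = 117
  V = 96 + 4·117 = 564
  R = 37 + 117 = 154
  C = 15 − 5·117 − 3·564 + 154 = -2108
Policy B (V − 10):
  L = 95
  V = 96 + 4·95 (−10 from intervention) = 466
  R = 37 + 95 = 132
  C = 15 − 5·95 − 3·466 + 132 = -1726
C: -2108 − (-1726) = -382

-382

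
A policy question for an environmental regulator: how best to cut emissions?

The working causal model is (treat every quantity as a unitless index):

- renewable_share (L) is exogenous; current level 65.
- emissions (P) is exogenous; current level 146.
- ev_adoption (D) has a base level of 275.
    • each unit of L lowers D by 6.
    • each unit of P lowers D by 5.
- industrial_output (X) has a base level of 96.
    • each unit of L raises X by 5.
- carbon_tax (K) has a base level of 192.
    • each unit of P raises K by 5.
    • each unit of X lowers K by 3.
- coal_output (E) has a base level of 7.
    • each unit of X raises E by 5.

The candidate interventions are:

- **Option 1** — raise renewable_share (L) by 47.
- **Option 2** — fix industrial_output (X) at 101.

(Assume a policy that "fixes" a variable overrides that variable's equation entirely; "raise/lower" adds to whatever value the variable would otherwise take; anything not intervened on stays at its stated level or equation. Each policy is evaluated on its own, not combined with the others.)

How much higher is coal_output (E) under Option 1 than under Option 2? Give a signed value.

Option 1 (L + 47):
  L = 65 + 47 = 112
  X = 96 + 5·112 = 656
  E = 7 + 5·656 = 3287
Option 2 (X := 101):
  L = 65
  X = 101
  E = 7 + 5·101 = 512
E: 3287 − 512 = 2775

2775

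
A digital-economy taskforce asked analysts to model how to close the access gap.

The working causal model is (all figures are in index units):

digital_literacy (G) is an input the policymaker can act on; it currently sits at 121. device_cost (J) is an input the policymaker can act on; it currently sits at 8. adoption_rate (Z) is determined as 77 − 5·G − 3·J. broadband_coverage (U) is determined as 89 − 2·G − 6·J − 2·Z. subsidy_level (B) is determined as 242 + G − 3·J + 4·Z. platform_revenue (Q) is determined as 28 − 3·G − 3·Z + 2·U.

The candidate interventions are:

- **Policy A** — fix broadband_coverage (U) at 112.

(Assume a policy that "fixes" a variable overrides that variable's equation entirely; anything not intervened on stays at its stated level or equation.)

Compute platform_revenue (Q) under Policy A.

1545

Policy A (U := 112):
  G = 121
  J = 8
  Z = 77 − 5·121 − 3·8 = -552
  U = 112
  Q = 28 − 3·121 − 3·(-552) + 2·112 = 1545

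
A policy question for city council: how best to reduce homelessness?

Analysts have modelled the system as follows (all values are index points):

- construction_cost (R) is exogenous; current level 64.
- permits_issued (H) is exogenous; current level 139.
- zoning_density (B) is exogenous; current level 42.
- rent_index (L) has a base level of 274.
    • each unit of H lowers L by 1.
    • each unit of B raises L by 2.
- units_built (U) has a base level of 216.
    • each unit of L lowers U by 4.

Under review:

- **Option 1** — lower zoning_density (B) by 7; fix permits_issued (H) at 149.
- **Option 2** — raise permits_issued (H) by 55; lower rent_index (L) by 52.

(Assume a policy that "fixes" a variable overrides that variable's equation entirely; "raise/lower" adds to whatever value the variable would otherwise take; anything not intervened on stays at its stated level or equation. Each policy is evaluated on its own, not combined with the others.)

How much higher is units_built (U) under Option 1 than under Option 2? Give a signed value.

-332

Option 1 (B − 7, H := 149):
  H = 149
  B = 42 − 7 = 35
  L = 274 − 149 + 2·35 = 195
  U = 216 − 4·195 = -564
Option 2 (H + 55, L − 52):
  H = 139 + 55 = 194
  B = 42
  L = 274 − 194 + 2·42 (−52 from intervention) = 112
  U = 216 − 4·112 = -232
U: -564 − (-232) = -332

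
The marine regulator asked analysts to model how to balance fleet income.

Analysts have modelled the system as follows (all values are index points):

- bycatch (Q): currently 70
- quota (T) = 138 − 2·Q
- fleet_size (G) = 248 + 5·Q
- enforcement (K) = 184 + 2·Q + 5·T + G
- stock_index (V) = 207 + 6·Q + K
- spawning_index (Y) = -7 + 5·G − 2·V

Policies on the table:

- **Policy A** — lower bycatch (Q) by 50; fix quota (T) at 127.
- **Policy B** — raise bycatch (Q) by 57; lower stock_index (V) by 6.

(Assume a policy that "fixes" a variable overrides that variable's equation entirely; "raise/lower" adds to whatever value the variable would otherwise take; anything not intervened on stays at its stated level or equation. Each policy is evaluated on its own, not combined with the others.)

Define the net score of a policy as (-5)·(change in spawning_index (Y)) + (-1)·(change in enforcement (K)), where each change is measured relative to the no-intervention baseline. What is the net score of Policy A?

5905

Baseline:
  Q = 70
  T = 138 − 2·70 = -2
  G = 248 + 5·70 = 598
  K = 184 + 2·70 + 5·(-2) + 598 = 912
  V = 207 + 6·70 + 912 = 1539
  Y = -7 + 5·598 − 2·1539 = -95
Policy A (Q − 50, T := 127):
  Q = 70 − 50 = 20
  T = 127
  G = 248 + 5·20 = 348
  K = 184 + 2·20 + 5·127 + 348 = 1207
  V = 207 + 6·20 + 1207 = 1534
  Y = -7 + 5·348 − 2·1534 = -1335
ΔY = -1335 − (-95) = -1240; ΔK = 1207 − 912 = 295
Score = (-5)·(-1240) + (-1)·295 = 5905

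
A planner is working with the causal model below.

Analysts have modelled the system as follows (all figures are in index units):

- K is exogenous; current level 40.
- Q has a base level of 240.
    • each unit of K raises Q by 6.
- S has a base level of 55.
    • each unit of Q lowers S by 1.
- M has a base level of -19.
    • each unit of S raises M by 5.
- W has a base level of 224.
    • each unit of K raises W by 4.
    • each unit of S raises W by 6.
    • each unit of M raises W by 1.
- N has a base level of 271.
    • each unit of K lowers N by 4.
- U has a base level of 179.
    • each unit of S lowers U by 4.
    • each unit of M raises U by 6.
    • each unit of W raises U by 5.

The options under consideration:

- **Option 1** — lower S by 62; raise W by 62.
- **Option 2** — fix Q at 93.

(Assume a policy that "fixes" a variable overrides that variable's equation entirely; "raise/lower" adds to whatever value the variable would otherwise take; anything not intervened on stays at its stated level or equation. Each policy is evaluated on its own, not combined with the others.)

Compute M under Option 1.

-2454

Option 1 (S − 62, W + 62):
  K = 40
  Q = 240 + 6·40 = 480
  S = 55 − 480 (−62 from intervention) = -487
  M = -19 + 5·(-487) = -2454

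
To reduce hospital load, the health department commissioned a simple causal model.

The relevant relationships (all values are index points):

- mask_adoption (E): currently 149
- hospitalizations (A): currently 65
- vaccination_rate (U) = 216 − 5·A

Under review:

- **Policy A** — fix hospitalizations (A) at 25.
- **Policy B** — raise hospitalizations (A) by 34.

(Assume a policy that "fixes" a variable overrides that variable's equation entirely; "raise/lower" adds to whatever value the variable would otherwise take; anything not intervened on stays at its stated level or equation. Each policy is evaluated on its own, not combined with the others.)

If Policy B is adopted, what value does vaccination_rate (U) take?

-279

Policy B (A + 34):
  A = 65 + 34 = 99
  U = 216 − 5·99 = -279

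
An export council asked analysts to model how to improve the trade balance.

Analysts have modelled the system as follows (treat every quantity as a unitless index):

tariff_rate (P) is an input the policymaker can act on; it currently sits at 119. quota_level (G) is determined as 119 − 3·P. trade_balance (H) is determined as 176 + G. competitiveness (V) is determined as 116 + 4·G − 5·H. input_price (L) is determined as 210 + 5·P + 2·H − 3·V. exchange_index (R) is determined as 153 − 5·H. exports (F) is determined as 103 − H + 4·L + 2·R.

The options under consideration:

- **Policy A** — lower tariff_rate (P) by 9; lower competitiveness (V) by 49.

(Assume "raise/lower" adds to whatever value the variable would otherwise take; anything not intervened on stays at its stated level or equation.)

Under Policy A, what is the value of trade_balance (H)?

Policy A (P − 9, V − 49):
  P = 119 − 9 = 110
  G = 119 − 3·110 = -211
  H = 176 + (-211) = -35

-35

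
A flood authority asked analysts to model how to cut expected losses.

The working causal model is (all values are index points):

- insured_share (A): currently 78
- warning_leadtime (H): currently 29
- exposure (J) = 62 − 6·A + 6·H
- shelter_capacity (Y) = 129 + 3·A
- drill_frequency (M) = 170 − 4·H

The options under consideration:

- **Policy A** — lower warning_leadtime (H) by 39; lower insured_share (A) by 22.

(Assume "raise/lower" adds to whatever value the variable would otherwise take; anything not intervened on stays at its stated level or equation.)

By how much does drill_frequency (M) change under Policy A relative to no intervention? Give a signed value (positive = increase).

156

Baseline:
  H = 29
  M = 170 − 4·29 = 54
Policy A (H − 39, A − 22):
  H = 29 − 39 = -10
  M = 170 − 4·(-10) = 210
Change in M: 210 − 54 = 156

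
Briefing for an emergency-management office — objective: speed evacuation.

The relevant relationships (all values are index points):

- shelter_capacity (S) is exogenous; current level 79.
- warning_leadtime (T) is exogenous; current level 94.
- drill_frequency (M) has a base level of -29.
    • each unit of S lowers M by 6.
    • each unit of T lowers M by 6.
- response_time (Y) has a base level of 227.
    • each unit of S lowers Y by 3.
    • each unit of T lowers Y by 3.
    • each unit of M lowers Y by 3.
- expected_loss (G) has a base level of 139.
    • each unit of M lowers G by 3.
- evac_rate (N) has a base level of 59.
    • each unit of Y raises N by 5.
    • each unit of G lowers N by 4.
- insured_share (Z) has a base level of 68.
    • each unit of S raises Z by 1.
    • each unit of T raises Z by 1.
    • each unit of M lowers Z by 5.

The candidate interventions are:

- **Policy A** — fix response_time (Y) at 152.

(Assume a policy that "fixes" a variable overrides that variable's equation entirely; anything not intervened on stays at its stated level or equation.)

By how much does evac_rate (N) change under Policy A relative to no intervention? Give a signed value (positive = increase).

Baseline:
  S = 79
  T = 94
  M = -29 − 6·79 − 6·94 = -1067
  Y = 227 − 3·79 − 3·94 − 3·(-1067) = 2909
  G = 139 − 3·(-1067) = 3340
  N = 59 + 5·2909 − 4·3340 = 1244
Policy A (Y := 152):
  S = 79
  T = 94
  M = -29 − 6·79 − 6·94 = -1067
  Y = 152
  G = 139 − 3·(-1067) = 3340
  N = 59 + 5·152 − 4·3340 = -12541
Change in N: -12541 − 1244 = -13785

-13785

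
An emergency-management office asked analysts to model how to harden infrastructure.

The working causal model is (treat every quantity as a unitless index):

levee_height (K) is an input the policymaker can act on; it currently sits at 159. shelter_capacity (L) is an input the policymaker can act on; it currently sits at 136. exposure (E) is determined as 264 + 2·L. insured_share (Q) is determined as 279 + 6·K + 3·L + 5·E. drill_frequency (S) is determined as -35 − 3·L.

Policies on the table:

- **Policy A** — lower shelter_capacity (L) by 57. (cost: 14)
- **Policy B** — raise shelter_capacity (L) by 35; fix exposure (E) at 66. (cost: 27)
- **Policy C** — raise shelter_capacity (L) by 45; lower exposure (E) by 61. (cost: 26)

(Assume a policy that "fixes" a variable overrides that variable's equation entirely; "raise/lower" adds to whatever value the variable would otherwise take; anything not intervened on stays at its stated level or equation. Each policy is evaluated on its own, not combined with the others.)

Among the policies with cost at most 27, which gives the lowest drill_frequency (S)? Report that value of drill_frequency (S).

Policy A (L − 57):
  L = 136 − 57 = 79
  S = -35 − 3·79 = -272
Policy B (L + 35, E := 66):
  L = 136 + 35 = 171
  S = -35 − 3·171 = -548
Policy C (L + 45, E − 61):
  L = 136 + 45 = 181
  S = -35 − 3·181 = -578
Comparing — Policy A: S=-272, Policy B: S=-548, Policy C: S=-578. Lowest is -578 (Policy C).

-578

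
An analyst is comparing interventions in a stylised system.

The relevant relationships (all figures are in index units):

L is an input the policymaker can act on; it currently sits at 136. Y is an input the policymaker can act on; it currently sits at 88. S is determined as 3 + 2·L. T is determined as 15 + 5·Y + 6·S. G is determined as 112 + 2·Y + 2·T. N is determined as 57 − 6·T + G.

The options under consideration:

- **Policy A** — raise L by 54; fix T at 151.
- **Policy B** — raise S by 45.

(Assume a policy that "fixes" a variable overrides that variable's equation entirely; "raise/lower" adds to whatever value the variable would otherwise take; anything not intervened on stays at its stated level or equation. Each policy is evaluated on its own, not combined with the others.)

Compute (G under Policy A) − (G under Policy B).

Policy A (L + 54, T := 151):
  L = 136 + 54 = 190
  Y = 88
  S = 3 + 2·190 = 383
  T = 151
  G = 112 + 2·88 + 2·151 = 590
Policy B (S + 45):
  L = 136
  Y = 88
  S = 3 + 2·136 (+45 from intervention) = 320
  T = 15 + 5·88 + 6·320 = 2375
  G = 112 + 2·88 + 2·2375 = 5038
G: 590 − 5038 = -4448

-4448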